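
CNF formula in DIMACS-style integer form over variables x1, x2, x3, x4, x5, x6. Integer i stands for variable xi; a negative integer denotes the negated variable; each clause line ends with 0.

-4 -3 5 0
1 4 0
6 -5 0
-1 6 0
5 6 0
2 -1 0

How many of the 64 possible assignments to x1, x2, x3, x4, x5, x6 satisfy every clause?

Split on x1, then x5.
  x1=T, x5=T: remaining (x2,x3,x4,x6) ∈ {(T,F,F,T); (T,F,T,T); (T,T,F,T); (T,T,T,T)} — 4.
  x1=T, x5=F: remaining (x2,x3,x4,x6) ∈ {(T,F,F,T); (T,F,T,T); (T,T,F,T)} — 3.
  x1=F, x5=T: remaining (x2,x3,x4,x6) ∈ {(F,F,T,T); (F,T,T,T); (T,F,T,T); (T,T,T,T)} — 4.
  x1=F, x5=F: remaining (x2,x3,x4,x6) ∈ {(F,F,T,T); (T,F,T,T)} — 2.
Total: 4 + 3 + 4 + 2 = 13.

13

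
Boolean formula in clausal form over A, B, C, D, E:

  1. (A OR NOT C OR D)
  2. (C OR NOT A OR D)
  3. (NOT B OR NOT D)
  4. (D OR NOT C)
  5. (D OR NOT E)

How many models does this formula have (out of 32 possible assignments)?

Split on D, then C.
  D=T, C=T: remaining (A,B,E) ∈ {(F,F,F); (F,F,T); (T,F,F); (T,F,T)} — 4.
  D=T, C=F: remaining (A,B,E) ∈ {(F,F,F); (F,F,T); (T,F,F); (T,F,T)} — 4.
  D=F, C=T: a clause becomes empty — 0.
  D=F, C=F: remaining (A,B,E) ∈ {(F,F,F); (F,T,F)} — 2.
Total: 4 + 4 + 0 + 2 = 10.

10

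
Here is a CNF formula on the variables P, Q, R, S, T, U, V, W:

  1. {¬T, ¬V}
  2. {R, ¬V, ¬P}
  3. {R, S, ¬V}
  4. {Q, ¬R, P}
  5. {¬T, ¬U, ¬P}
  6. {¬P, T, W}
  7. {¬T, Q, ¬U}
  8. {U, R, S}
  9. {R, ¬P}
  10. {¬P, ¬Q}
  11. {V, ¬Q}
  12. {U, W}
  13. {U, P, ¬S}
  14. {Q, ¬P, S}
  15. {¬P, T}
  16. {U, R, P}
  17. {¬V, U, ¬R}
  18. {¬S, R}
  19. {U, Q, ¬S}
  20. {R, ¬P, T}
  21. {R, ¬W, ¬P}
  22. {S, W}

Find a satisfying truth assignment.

Branch on P: take P = False.
The remaining clauses are satisfied by Q = True, R = True, S = True, T = False, U = True, V = True, W = False.
Every clause has at least one true literal under this assignment.

P=False  Q=True  R=True  S=True  T=False  U=True  V=True  W=False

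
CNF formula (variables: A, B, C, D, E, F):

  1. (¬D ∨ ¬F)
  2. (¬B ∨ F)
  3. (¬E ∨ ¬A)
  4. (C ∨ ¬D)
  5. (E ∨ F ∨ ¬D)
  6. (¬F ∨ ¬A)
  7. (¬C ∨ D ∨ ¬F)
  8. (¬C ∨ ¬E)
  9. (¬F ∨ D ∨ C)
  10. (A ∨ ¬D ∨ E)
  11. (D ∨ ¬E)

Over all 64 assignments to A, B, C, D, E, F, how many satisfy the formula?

The models are:
  A=F B=F C=F D=F E=F F=F
  A=F B=F C=T D=F E=F F=F
  A=T B=F C=F D=F E=F F=F
  A=T B=F C=T D=F E=F F=F
That's 4 in total.

4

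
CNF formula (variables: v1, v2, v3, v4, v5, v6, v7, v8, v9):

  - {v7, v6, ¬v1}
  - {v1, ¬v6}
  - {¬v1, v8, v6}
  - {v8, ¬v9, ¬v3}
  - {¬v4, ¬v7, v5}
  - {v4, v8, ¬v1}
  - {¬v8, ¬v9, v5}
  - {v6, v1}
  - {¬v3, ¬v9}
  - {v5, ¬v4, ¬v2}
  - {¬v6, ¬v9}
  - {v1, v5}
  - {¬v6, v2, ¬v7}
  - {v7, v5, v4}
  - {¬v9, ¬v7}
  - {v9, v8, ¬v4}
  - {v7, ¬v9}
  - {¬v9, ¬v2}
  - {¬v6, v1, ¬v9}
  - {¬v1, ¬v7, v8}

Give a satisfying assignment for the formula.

v1=1, v2=1, v3=0, v4=0, v5=1, v6=0, v7=1, v8=1, v9=0

Check each clause:
  1. {¬v1, v6, v7} — v7 is true.
  2. {¬v6, v1} — v1 is true.
  3. {v8, v6, ¬v1} — v8 is true.
  4. {¬v9, ¬v3, v8} — v8 is true.
  5. {¬v7, v5, ¬v4} — ¬v4 is true.
  6. {v4, v8, ¬v1} — v8 is true.
  7. {v5, ¬v8, ¬v9} — v5 is true.
  8. {v1, v6} — v1 is true.
  9. {¬v3, ¬v9} — ¬v3 is true.
  10. {v5, ¬v4, ¬v2} — ¬v4 is true.
  11. {¬v6, ¬v9} — ¬v6 is true.
  12. {v1, v5} — v1 is true.
  13. {¬v6, v2, ¬v7} — ¬v6 is true.
  14. {v5, v4, v7} — v5 is true.
  15. {¬v9, ¬v7} — ¬v9 is true.
  16. {v9, ¬v4, v8} — v8 is true.
  17. {v7, ¬v9} — v7 is true.
  18. {¬v2, ¬v9} — ¬v9 is true.
  19. {v1, ¬v6, ¬v9} — v1 is true.
  20. {¬v1, v8, ¬v7} — v8 is true.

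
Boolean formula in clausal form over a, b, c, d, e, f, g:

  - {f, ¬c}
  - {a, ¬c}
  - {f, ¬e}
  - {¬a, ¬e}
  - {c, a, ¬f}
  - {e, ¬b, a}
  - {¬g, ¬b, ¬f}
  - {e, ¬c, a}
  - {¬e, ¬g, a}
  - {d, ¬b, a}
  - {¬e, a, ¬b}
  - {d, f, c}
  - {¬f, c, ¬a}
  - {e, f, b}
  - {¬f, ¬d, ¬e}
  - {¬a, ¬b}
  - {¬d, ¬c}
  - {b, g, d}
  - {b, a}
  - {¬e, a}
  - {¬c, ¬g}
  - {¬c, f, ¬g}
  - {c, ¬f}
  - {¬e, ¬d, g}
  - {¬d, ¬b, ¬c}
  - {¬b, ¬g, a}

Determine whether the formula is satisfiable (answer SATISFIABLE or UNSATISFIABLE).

a = True:
  propagation gives e=False, b=False, f=True, c=True; an empty clause results — contradiction.
a = False:
  propagation gives c=False, f=False, e=False, b=False; an empty clause results — contradiction.
Every branch closes, so no satisfying assignment exists.

UNSATISFIABLE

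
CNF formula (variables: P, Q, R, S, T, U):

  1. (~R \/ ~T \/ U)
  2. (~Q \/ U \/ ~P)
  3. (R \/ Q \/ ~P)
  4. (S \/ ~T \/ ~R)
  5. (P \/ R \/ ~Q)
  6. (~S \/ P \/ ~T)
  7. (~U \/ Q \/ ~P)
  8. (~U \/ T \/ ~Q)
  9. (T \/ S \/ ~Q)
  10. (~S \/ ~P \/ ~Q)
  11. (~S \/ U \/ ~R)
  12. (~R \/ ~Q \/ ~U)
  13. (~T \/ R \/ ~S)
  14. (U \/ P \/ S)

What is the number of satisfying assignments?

8

Split on Q, then P.
  Q=1, P=1: remaining (R,S,T,U) ∈ {(0,0,1,1)} — 1.
  Q=1, P=0: a clause becomes empty — 0.
  Q=0, P=1: remaining (R,S,T,U) ∈ {(1,0,0,0)} — 1.
  Q=0, P=0: 6 of the 16 assignments to (R,S,T,U) work.
Total: 1 + 0 + 1 + 6 = 8.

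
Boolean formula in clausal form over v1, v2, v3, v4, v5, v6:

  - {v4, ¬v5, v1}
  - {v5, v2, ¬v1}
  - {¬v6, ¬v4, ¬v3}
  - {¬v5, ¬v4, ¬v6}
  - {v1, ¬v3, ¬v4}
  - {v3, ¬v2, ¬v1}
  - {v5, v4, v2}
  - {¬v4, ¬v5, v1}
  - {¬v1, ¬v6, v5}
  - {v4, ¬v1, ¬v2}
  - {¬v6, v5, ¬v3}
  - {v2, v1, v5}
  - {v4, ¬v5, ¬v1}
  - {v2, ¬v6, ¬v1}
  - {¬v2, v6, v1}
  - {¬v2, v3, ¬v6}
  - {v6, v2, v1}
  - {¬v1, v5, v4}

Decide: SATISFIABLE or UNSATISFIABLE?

SATISFIABLE

Branch on v1: take v1 = True.
Branch on v2: take v2 = True.
  then v3 is forced to True.
  then v4 is forced to True.
  then v6 is forced to False.
v5 is now unconstrained; take v5 = False.
So v1=1, v2=1, v3=1, v4=1, v5=0, v6=0 is a satisfying assignment.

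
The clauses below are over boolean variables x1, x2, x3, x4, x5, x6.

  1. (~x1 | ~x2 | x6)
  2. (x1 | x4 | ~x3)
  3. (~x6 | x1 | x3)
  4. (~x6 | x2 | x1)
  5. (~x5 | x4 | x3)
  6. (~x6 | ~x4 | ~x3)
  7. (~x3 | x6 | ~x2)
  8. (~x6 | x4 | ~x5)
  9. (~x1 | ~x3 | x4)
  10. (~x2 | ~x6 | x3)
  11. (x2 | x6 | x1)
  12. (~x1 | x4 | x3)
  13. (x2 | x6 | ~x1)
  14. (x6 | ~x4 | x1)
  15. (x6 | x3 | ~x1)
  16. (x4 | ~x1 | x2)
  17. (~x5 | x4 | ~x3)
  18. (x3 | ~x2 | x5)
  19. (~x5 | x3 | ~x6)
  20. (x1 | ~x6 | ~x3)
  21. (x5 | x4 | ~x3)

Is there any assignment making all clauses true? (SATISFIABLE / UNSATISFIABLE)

Branch on x1: take x1 = True.
Try x2 = False.
  then x6 is forced to True.
  then x4 is forced to True.
  then x3 is forced to False.
  then x5 is forced to False.
Every clause has at least one true literal under this assignment.
So x1=True, x2=False, x3=False, x4=True, x5=False, x6=True is a satisfying assignment.

SATISFIABLE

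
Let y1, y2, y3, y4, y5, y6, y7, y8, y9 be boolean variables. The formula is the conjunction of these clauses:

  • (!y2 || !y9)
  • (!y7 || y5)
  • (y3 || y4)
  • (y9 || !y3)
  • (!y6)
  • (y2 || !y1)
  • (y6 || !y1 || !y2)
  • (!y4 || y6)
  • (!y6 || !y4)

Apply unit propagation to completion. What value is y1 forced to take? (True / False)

False

(!y6) stands alone — y6 = False.
From (!y4 || y6) and y6 = False: y4 = False.
(y3 || y4): since y4 = False, the clause reduces to (y3). y3 = True.
In (!y3 || y9), !y3 is now false; y9 must hold, so y9 = True.
From (!y2 || !y9) and y9 = True: y2 = False.
(y2 || !y1) with y2 = False leaves only !y1, so y1 = False.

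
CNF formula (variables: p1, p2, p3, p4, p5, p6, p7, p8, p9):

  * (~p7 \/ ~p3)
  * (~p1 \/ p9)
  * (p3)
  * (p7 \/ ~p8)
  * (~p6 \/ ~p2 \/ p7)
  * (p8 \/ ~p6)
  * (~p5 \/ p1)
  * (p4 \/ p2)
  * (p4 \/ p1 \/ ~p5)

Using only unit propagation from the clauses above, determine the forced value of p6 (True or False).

(p3) is a unit clause: p3 = True.
(~p7 \/ ~p3) with p3 = True leaves only ~p7, so p7 = False.
From (p7 \/ ~p8) and p7 = False: p8 = False.
(p8 \/ ~p6) with p8 = False leaves only ~p6, so p6 = False.

False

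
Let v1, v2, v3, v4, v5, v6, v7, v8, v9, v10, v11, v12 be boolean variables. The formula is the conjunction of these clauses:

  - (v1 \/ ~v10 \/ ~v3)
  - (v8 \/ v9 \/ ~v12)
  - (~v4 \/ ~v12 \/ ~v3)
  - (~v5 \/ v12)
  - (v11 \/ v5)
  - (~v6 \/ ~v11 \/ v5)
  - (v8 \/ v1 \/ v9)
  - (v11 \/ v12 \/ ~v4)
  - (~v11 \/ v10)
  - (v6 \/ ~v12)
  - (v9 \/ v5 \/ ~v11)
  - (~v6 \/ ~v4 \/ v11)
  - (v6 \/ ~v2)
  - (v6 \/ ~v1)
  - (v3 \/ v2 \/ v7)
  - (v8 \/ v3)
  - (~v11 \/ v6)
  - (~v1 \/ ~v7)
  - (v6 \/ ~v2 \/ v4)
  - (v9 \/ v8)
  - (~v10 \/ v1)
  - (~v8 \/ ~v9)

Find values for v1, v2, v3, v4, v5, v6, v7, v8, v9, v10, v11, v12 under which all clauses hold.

v1=True  v2=True  v3=True  v4=False  v5=True  v6=True  v7=False  v8=True  v9=False  v10=True  v11=True  v12=True

Check each clause:
  1. (v1 \/ ~v3 \/ ~v10) — v1 is true.
  2. (v9 \/ v8 \/ ~v12) — v8 is true.
  3. (~v3 \/ ~v4 \/ ~v12) — ~v4 is true.
  4. (~v5 \/ v12) — v12 is true.
  5. (v11 \/ v5) — v11 is true.
  6. (~v11 \/ v5 \/ ~v6) — v5 is true.
  7. (v8 \/ v1 \/ v9) — v8 is true.
  8. (v12 \/ v11 \/ ~v4) — v11 is true.
  9. (v10 \/ ~v11) — v10 is true.
  10. (v6 \/ ~v12) — v6 is true.
  11. (v5 \/ ~v11 \/ v9) — v5 is true.
  12. (~v6 \/ v11 \/ ~v4) — v11 is true.
  13. (v6 \/ ~v2) — v6 is true.
  14. (~v1 \/ v6) — v6 is true.
  15. (v7 \/ v2 \/ v3) — v2 is true.
  16. (v3 \/ v8) — v8 is true.
  17. (~v11 \/ v6) — v6 is true.
  18. (~v1 \/ ~v7) — ~v7 is true.
  19. (v4 \/ v6 \/ ~v2) — v6 is true.
  20. (v8 \/ v9) — v8 is true.
  21. (~v10 \/ v1) — v1 is true.
  22. (~v9 \/ ~v8) — ~v9 is true.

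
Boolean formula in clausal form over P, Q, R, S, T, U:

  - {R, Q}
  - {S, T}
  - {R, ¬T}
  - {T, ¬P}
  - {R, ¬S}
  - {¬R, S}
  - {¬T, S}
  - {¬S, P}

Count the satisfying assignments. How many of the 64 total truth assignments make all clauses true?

4

The models are:
  P=T Q=F R=T S=T T=T U=F
  P=T Q=F R=T S=T T=T U=T
  P=T Q=T R=T S=T T=T U=F
  P=T Q=T R=T S=T T=T U=T
Count: 4.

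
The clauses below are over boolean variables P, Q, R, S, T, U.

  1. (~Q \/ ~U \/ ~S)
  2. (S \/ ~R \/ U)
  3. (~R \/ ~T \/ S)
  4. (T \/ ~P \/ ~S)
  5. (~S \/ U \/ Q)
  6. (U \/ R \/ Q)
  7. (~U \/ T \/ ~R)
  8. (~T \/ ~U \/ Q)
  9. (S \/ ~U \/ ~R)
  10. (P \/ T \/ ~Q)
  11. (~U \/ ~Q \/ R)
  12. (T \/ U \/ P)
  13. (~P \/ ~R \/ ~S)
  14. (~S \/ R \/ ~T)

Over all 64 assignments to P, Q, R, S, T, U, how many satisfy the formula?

7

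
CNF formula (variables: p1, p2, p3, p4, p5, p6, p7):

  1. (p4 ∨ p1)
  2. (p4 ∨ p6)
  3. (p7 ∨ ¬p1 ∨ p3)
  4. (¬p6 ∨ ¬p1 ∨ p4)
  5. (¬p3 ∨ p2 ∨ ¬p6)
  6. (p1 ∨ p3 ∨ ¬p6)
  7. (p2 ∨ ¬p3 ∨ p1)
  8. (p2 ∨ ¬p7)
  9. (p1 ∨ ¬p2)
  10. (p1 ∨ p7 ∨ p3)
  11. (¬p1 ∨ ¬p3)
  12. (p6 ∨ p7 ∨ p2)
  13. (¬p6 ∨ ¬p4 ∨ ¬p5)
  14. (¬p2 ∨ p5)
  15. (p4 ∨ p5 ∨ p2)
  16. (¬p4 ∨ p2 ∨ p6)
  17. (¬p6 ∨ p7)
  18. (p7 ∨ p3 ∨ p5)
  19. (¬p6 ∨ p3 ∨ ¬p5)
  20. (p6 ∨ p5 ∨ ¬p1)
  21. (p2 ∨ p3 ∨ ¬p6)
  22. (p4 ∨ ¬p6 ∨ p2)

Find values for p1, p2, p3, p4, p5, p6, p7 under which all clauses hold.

p1=True  p2=True  p3=False  p4=True  p5=True  p6=False  p7=True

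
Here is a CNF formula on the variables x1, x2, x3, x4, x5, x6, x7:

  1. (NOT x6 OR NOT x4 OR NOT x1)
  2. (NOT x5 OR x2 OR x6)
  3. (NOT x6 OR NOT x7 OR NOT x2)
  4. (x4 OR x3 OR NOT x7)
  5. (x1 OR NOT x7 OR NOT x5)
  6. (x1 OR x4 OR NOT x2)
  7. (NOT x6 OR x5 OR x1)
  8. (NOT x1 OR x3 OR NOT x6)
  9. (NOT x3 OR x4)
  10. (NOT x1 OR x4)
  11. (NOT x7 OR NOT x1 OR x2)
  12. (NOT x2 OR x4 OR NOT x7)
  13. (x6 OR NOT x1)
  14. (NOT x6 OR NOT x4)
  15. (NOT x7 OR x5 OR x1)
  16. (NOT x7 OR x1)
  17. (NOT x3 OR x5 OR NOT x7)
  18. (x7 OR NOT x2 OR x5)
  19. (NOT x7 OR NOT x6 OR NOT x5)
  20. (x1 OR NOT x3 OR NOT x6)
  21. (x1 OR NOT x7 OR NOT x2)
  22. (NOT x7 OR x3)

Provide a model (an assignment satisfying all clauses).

x1=False, x2=False, x3=False, x4=True, x5=False, x6=False, x7=False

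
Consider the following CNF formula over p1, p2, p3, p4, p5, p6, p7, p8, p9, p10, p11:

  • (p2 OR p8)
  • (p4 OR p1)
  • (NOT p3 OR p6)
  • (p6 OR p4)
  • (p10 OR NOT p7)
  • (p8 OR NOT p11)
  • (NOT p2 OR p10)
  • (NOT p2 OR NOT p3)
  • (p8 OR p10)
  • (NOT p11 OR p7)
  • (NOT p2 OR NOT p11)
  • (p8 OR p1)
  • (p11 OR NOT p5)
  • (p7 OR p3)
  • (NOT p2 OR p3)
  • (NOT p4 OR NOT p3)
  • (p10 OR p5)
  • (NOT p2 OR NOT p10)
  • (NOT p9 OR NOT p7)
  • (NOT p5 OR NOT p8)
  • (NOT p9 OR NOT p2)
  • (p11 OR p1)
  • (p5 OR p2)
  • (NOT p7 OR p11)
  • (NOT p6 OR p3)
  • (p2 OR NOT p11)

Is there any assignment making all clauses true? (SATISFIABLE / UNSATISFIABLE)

p2 = True:
  propagation gives p10=True; an empty clause results — contradiction.
p2 = False:
  propagation gives p8=True, p5=False; an empty clause results — contradiction.
Every branch closes, so no satisfying assignment exists.

UNSATISFIABLE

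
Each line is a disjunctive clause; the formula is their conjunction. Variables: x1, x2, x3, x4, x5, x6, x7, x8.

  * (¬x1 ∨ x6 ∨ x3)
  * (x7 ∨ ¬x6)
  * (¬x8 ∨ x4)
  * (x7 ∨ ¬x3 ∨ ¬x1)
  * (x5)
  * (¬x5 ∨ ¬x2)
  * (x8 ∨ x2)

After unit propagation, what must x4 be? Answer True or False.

(x5) stands alone — x5 = True.
From (¬x2 ∨ ¬x5) and x5 = True: x2 = False.
In (x8 ∨ x2), x2 is now false; x8 must hold, so x8 = True.
From (¬x8 ∨ x4) and x8 = True: x4 = True.

True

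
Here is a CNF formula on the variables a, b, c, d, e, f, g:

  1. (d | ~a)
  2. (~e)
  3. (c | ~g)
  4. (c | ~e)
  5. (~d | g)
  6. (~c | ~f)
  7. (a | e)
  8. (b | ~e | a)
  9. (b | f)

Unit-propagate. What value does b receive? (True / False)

True

Unit clause (~e) sets e = False.
(a | e) with e = False leaves only a, so a = True.
In (d | ~a), ~a is now false; d must hold, so d = True.
(~d | g) with d = True leaves only g, so g = True.
(~g | c) with g = True leaves only c, so c = True.
From (~f | ~c) and c = True: f = False.
(f | b): since f = False, the clause reduces to (b). b = True.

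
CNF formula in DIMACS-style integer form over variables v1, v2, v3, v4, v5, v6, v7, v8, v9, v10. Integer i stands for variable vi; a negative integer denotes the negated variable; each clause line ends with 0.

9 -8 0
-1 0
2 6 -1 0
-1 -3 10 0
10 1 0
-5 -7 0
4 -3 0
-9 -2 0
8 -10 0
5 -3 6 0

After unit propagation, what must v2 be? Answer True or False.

False

(¬v1) stands alone — v1 = False.
In (v1 ∨ v10), v1 is now false; v10 must hold, so v10 = True.
In (¬v10 ∨ v8), ¬v10 is now false; v8 must hold, so v8 = True.
(¬v8 ∨ v9) with v8 = True leaves only v9, so v9 = True.
From (¬v9 ∨ ¬v2) and v9 = True: v2 = False.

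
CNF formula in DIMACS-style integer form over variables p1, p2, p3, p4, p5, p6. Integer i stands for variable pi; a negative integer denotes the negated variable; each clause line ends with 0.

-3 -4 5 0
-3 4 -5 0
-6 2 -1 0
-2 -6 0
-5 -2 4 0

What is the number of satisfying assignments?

Case analysis on p2 and p4:
  p2=1, p4=1: p1 free; 3 ways for (p3,p5,p6) × 2^1 = 6.
  p2=1, p4=0: remaining (p1,p3,p5,p6) ∈ {(0,0,0,0); (0,1,0,0); (1,0,0,0); (1,1,0,0)} — 4.
  p2=0, p4=1: 9 of the 16 assignments to (p1,p3,p5,p6) work.
  p2=0, p4=0: 9 of the 16 assignments to (p1,p3,p5,p6) work.
Total: 6 + 4 + 9 + 9 = 28.

28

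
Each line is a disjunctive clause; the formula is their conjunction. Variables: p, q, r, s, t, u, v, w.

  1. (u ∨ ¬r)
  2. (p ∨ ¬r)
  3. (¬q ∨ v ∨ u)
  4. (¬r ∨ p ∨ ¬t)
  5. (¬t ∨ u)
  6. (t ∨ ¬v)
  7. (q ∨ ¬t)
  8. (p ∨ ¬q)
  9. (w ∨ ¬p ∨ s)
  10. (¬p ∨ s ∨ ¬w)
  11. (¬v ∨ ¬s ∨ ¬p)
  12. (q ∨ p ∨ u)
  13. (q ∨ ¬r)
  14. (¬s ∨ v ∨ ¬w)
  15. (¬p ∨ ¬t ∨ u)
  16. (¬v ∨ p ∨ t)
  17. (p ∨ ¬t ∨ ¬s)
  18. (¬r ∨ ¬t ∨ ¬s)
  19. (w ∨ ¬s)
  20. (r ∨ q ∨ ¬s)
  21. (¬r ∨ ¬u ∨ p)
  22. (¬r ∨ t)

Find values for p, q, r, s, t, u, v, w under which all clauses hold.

p=F  q=F  r=F  s=F  t=F  u=T  v=F  w=F

Check each clause:
  1. (¬r ∨ u) — ¬r is true.
  2. (p ∨ ¬r) — ¬r is true.
  3. (¬q ∨ u ∨ v) — u is true.
  4. (¬r ∨ p ∨ ¬t) — ¬t is true.
  5. (u ∨ ¬t) — ¬t is true.
  6. (¬v ∨ t) — ¬v is true.
  7. (¬t ∨ q) — ¬t is true.
  8. (¬q ∨ p) — ¬q is true.
  9. (¬p ∨ w ∨ s) — ¬p is true.
  10. (s ∨ ¬w ∨ ¬p) — ¬w is true.
  11. (¬p ∨ ¬s ∨ ¬v) — ¬v is true.
  12. (q ∨ u ∨ p) — u is true.
  13. (¬r ∨ q) — ¬r is true.
  14. (¬s ∨ ¬w ∨ v) — ¬w is true.
  15. (u ∨ ¬p ∨ ¬t) — ¬t is true.
  16. (¬v ∨ p ∨ t) — ¬v is true.
  17. (¬t ∨ ¬s ∨ p) — ¬t is true.
  18. (¬t ∨ ¬s ∨ ¬r) — ¬t is true.
  19. (w ∨ ¬s) — ¬s is true.
  20. (¬s ∨ r ∨ q) — ¬s is true.
  21. (p ∨ ¬r ∨ ¬u) — ¬r is true.
  22. (¬r ∨ t) — ¬r is true.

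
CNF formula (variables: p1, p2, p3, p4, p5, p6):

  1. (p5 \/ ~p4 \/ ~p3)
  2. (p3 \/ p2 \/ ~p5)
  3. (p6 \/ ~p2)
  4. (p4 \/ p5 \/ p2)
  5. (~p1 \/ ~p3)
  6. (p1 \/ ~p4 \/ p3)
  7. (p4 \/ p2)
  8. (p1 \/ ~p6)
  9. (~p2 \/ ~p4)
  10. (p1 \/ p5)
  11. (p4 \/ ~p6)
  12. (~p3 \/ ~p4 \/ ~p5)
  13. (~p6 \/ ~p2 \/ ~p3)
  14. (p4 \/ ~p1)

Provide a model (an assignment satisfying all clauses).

p1=True  p2=False  p3=False  p4=True  p5=False  p6=False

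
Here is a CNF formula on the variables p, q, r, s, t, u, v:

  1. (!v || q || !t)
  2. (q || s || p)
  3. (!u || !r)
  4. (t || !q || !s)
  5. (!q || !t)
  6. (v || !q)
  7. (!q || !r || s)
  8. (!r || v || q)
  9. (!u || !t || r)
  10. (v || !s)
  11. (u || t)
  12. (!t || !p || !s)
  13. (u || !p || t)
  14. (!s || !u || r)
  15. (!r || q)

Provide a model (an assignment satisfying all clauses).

p = T  q = T  r = F  s = F  t = F  u = T  v = T

Check each clause:
  1. (!v || !t || q) — q is true.
  2. (s || p || q) — p is true.
  3. (!u || !r) — !r is true.
  4. (!q || t || !s) — !s is true.
  5. (!q || !t) — !t is true.
  6. (!q || v) — v is true.
  7. (s || !q || !r) — !r is true.
  8. (v || q || !r) — q is true.
  9. (!u || r || !t) — !t is true.
  10. (v || !s) — !s is true.
  11. (u || t) — u is true.
  12. (!t || !p || !s) — !t is true.
  13. (!p || t || u) — u is true.
  14. (!s || !u || r) — !s is true.
  15. (q || !r) — q is true.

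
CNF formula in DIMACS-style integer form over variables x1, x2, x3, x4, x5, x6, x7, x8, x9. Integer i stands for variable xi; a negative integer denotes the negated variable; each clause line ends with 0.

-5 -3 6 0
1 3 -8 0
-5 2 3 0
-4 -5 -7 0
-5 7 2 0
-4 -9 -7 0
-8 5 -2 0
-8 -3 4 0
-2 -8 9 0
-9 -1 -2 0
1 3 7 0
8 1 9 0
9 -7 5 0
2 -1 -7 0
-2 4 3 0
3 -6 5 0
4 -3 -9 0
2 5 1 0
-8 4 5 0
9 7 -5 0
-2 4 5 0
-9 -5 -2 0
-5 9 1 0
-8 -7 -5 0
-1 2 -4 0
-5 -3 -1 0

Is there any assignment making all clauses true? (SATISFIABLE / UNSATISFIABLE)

SATISFIABLE

Try x1 = False.
Try x2 = True.
The remaining clauses are satisfied by x3 = True, x4 = True, x5 = False, x6 = True, x7 = False, x8 = False, x9 = True.
So x1=False, x2=True, x3=True, x4=True, x5=False, x6=True, x7=False, x8=False, x9=True is a satisfying assignment.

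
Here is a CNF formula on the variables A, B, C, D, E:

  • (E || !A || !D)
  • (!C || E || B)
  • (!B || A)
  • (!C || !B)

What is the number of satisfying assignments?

Case analysis on B and A:
  B=T, A=T: remaining (C,D,E) ∈ {(F,F,F); (F,F,T); (F,T,T)} — 3.
  B=T, A=F: a clause becomes empty — 0.
  B=F, A=T: 5 of the 8 assignments to (C,D,E) work.
  B=F, A=F: D free; 3 ways for (C,E) × 2^1 = 6.
Total: 3 + 0 + 5 + 6 = 14.

14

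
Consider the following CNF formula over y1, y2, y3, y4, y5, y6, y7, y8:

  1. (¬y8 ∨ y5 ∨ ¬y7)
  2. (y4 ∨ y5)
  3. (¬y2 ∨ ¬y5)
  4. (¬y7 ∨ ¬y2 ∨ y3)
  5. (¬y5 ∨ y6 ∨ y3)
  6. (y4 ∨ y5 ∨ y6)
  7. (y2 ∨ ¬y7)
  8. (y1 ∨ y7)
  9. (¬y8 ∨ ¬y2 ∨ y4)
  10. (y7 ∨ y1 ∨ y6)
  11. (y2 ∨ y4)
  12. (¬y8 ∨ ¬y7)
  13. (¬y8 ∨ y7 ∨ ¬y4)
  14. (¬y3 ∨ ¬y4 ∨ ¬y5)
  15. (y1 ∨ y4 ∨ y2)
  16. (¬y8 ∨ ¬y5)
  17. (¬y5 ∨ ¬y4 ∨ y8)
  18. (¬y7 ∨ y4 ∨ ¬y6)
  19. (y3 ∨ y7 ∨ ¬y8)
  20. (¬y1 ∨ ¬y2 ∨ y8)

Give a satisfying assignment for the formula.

y1=True, y2=False, y3=False, y4=True, y5=False, y6=False, y7=False, y8=False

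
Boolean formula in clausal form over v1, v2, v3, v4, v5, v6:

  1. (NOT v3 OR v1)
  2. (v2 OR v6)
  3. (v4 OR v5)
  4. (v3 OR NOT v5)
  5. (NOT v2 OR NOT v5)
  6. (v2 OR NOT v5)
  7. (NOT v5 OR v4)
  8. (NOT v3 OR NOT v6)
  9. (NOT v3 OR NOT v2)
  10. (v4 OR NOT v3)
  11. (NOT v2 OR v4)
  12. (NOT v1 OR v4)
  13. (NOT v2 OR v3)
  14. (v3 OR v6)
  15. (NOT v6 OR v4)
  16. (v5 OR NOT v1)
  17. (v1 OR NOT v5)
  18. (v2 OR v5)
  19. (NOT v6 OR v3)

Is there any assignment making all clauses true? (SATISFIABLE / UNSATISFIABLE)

UNSATISFIABLE

v3 = True:
  propagation gives v1=True, v6=False, v2=True; an empty clause results — contradiction.
v3 = False:
  propagation gives v5=False, v4=True, v2=False; an empty clause results — contradiction.
Every branch closes, so no satisfying assignment exists.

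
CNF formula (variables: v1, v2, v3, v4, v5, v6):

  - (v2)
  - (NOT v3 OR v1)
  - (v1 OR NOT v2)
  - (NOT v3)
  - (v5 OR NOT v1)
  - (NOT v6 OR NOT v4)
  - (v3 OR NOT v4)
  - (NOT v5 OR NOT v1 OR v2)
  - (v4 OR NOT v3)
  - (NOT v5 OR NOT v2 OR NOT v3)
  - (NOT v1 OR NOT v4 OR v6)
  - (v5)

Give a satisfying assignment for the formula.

v1=True  v2=True  v3=False  v4=False  v5=True  v6=True

Check each clause:
  1. (v2) — v2 is true.
  2. (NOT v3 OR v1) — v1 is true.
  3. (NOT v2 OR v1) — v1 is true.
  4. (NOT v3) — NOT v3 is true.
  5. (NOT v1 OR v5) — v5 is true.
  6. (NOT v4 OR NOT v6) — NOT v4 is true.
  7. (NOT v4 OR v3) — NOT v4 is true.
  8. (NOT v1 OR NOT v5 OR v2) — v2 is true.
  9. (NOT v3 OR v4) — NOT v3 is true.
  10. (NOT v2 OR NOT v5 OR NOT v3) — NOT v3 is true.
  11. (NOT v4 OR NOT v1 OR v6) — NOT v4 is true.
  12. (v5) — v5 is true.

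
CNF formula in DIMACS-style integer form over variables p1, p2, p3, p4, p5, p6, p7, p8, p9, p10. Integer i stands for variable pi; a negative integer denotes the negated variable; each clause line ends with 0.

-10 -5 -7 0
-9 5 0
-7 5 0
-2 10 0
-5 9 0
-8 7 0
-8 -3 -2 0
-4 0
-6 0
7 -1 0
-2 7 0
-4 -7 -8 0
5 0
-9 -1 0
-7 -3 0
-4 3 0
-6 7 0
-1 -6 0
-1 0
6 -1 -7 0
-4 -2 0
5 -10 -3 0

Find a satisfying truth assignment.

The clause (¬p4) is unit: p4 must be False.
Unit propagation: (¬p6) forces p6 = False.
Unit propagation: (p5) forces p5 = True.
The clause (p9) is unit: p9 must be True.
The clause (¬p1) is unit: p1 must be False.
p2 occurs only negated in the remaining clauses — set p2 = False.
Pure literal: p3 appears only negated; assign p3 = False.
Branch on p7: take p7 = True.
  then p10 is forced to False.
p8 is now unconstrained; take p8 = False.
Every clause has at least one true literal under this assignment.

p1=0  p2=0  p3=0  p4=0  p5=1  p6=0  p7=1  p8=0  p9=1  p10=0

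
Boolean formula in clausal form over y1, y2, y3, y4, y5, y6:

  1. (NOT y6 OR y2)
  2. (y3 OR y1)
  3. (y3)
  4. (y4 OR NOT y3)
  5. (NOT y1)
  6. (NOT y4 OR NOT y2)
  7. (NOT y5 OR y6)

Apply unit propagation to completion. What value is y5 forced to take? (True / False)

Unit clause (y3) sets y3 = True.
In (NOT y3 OR y4), NOT y3 is now false; y4 must hold, so y4 = True.
(NOT y1) stands alone — y1 = False.
(NOT y4 OR NOT y2): since y4 = True, the clause reduces to (NOT y2). y2 = False.
(NOT y6 OR y2) with y2 = False leaves only NOT y6, so y6 = False.
In (NOT y5 OR y6), y6 is now false; NOT y5 must hold, so y5 = False.

False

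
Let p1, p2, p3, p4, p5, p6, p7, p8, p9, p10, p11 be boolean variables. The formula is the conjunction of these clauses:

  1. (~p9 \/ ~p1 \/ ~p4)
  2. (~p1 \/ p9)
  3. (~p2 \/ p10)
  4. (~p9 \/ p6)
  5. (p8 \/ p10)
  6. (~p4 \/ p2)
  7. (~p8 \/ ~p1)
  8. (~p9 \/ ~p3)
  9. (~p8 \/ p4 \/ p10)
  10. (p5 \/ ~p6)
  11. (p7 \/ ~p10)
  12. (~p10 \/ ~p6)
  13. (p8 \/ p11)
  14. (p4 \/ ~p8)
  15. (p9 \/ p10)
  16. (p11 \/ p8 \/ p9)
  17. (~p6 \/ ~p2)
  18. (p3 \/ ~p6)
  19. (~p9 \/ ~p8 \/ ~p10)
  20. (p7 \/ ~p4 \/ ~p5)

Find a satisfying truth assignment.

p1=False  p2=False  p3=False  p4=False  p5=True  p6=False  p7=True  p8=False  p9=False  p10=True  p11=True

Check each clause:
  1. (~p4 \/ ~p1 \/ ~p9) — ~p4 is true.
  2. (~p1 \/ p9) — ~p1 is true.
  3. (p10 \/ ~p2) — p10 is true.
  4. (p6 \/ ~p9) — ~p9 is true.
  5. (p8 \/ p10) — p10 is true.
  6. (~p4 \/ p2) — ~p4 is true.
  7. (~p8 \/ ~p1) — ~p8 is true.
  8. (~p9 \/ ~p3) — ~p3 is true.
  9. (p10 \/ ~p8 \/ p4) — ~p8 is true.
  10. (~p6 \/ p5) — ~p6 is true.
  11. (p7 \/ ~p10) — p7 is true.
  12. (~p6 \/ ~p10) — ~p6 is true.
  13. (p11 \/ p8) — p11 is true.
  14. (p4 \/ ~p8) — ~p8 is true.
  15. (p9 \/ p10) — p10 is true.
  16. (p11 \/ p8 \/ p9) — p11 is true.
  17. (~p6 \/ ~p2) — ~p6 is true.
  18. (p3 \/ ~p6) — ~p6 is true.
  19. (~p10 \/ ~p8 \/ ~p9) — ~p8 is true.
  20. (p7 \/ ~p5 \/ ~p4) — ~p4 is true.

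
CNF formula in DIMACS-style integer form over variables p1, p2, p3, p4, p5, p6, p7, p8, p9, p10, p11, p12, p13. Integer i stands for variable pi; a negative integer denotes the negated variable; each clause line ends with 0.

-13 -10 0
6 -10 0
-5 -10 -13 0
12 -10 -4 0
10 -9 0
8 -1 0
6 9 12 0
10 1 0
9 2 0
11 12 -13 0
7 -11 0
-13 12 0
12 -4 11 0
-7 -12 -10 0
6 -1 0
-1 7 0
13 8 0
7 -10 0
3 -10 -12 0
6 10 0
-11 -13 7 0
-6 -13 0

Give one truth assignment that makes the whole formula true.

p1=False, p2=False, p3=False, p4=False, p5=True, p6=True, p7=True, p8=True, p9=True, p10=True, p11=True, p12=False, p13=False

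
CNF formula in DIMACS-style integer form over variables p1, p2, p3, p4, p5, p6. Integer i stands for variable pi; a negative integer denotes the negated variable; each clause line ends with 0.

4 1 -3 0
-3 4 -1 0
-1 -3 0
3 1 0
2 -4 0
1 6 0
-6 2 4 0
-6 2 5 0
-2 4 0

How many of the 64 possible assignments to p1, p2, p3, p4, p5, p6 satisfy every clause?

The models are:
  p1=0 p2=1 p3=1 p4=1 p5=0 p6=1
  p1=0 p2=1 p3=1 p4=1 p5=1 p6=1
  p1=1 p2=0 p3=0 p4=0 p5=0 p6=0
  p1=1 p2=0 p3=0 p4=0 p5=1 p6=0
  p1=1 p2=1 p3=0 p4=1 p5=0 p6=0
  p1=1 p2=1 p3=0 p4=1 p5=0 p6=1
  p1=1 p2=1 p3=0 p4=1 p5=1 p6=0
  p1=1 p2=1 p3=0 p4=1 p5=1 p6=1
Count: 8.

8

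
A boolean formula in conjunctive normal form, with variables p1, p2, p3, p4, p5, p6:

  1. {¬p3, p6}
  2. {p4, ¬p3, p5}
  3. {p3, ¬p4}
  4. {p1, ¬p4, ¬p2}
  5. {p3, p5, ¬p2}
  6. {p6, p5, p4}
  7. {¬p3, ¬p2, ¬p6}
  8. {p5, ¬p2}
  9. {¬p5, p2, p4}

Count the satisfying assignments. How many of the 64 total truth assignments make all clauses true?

10

Split on p2, then p3.
  p2=1, p3=1: a clause becomes empty — 0.
  p2=1, p3=0: remaining (p1,p4,p5,p6) ∈ {(0,0,1,0); (0,0,1,1); (1,0,1,0); (1,0,1,1)} — 4.
  p2=0, p3=1: remaining (p1,p4,p5,p6) ∈ {(0,1,0,1); (0,1,1,1); (1,1,0,1); (1,1,1,1)} — 4.
  p2=0, p3=0: remaining (p1,p4,p5,p6) ∈ {(0,0,0,1); (1,0,0,1)} — 2.
Total: 0 + 4 + 4 + 2 = 10.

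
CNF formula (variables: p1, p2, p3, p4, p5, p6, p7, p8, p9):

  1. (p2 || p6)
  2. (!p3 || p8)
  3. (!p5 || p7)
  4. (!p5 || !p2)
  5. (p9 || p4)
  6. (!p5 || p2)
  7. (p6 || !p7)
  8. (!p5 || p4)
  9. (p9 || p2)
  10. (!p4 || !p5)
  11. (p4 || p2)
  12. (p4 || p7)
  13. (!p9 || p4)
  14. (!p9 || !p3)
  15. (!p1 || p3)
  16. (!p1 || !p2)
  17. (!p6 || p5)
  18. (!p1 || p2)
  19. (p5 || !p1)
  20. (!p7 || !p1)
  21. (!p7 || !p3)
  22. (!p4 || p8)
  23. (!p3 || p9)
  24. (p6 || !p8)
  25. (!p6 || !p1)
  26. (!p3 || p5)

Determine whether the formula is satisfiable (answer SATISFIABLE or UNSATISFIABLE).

UNSATISFIABLE

p5 = True:
  propagation gives p7=True, p2=False; an empty clause results — contradiction.
p5 = False:
  propagation gives p6=False, p2=True, p7=False, p4=True; an empty clause results — contradiction.
Every branch closes, so no satisfying assignment exists.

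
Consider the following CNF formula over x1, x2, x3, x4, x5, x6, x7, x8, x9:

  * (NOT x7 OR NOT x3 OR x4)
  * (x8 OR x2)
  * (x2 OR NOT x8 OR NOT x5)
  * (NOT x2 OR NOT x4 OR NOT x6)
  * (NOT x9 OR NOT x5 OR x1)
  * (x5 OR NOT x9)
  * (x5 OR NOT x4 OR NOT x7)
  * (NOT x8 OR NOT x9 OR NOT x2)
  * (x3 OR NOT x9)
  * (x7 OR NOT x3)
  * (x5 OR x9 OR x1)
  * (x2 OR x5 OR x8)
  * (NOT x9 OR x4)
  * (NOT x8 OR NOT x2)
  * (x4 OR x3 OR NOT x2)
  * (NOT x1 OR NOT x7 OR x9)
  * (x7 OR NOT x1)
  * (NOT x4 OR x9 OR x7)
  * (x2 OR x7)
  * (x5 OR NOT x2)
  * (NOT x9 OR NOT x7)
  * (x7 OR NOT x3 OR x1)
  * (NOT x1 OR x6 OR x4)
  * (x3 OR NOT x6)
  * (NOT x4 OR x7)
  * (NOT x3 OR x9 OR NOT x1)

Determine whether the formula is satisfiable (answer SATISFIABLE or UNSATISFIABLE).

Branch on x1: take x1 = False.
Try x2 = True.
  then x8 is forced to False.
  then x5 is forced to True.
  then x9 is forced to False.
Set x3 = True and propagate.
  then x7 is forced to True.
  then x4 is forced to True.
  then x6 is forced to False.
Every clause has at least one true literal under this assignment.
So x1=F  x2=T  x3=T  x4=T  x5=T  x6=F  x7=T  x8=F  x9=F is a satisfying assignment.

SATISFIABLE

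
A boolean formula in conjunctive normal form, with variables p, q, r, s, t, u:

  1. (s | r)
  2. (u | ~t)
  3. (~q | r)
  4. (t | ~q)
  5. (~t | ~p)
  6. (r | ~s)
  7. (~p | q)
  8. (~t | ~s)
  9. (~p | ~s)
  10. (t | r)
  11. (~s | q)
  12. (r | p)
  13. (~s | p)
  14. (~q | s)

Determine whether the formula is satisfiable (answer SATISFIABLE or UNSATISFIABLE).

Pure literal: r appears only positively; assign r = True.
Pure literal: u appears only positively; assign u = True.
Set p = False and propagate.
  then s is forced to False.
  then q is forced to False.
t is now unconstrained; take t = True.
So p=F, q=F, r=T, s=F, t=T, u=T is a satisfying assignment.

SATISFIABLE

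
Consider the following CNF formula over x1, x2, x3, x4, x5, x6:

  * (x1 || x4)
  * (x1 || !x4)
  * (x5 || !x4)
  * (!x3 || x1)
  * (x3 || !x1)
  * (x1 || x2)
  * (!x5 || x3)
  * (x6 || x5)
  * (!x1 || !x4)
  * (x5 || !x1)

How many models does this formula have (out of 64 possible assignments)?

4

Satisfying assignments:
  x1=T x2=F x3=T x4=F x5=T x6=F
  x1=T x2=F x3=T x4=F x5=T x6=T
  x1=T x2=T x3=T x4=F x5=T x6=F
  x1=T x2=T x3=T x4=F x5=T x6=T
Count: 4.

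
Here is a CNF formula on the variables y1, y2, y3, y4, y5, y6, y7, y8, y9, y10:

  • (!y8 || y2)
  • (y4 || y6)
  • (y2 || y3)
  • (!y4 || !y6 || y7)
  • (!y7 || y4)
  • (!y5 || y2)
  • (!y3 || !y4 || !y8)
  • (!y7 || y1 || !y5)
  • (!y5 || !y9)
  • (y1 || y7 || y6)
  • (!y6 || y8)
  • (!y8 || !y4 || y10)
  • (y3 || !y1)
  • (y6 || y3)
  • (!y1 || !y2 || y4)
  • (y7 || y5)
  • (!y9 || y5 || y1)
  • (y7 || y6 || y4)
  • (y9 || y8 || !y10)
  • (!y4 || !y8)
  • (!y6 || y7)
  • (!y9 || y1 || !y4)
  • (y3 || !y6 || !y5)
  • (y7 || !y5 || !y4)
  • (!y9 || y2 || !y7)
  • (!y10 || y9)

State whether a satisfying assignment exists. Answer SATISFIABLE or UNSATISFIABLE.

SATISFIABLE

Try y1 = True.
  then y3 is forced to True.
For the remaining variables, y2 = True, y4 = True, y5 = False, y6 = False, y7 = True, y8 = False, y9 = True, y10 = True works.
So y1=1, y2=1, y3=1, y4=1, y5=0, y6=0, y7=1, y8=0, y9=1, y10=1 is a satisfying assignment.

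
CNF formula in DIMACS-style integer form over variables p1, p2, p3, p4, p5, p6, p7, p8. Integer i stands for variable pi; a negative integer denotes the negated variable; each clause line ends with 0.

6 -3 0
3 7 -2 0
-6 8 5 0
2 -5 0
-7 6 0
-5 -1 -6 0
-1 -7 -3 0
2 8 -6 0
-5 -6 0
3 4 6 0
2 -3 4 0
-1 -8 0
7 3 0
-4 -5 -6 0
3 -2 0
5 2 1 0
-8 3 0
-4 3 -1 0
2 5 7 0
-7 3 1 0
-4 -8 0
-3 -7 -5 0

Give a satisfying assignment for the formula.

p1=F  p2=T  p3=T  p4=F  p5=F  p6=T  p7=F  p8=T

Branch on p1: take p1 = False.
Set p2 = True and propagate.
  then p3 is forced to True.
  then p6 is forced to True.
  then p5 is forced to False.
  then p8 is forced to True.
  then p4 is forced to False.
p7 is now unconstrained; take p7 = False.
Every clause has at least one true literal under this assignment.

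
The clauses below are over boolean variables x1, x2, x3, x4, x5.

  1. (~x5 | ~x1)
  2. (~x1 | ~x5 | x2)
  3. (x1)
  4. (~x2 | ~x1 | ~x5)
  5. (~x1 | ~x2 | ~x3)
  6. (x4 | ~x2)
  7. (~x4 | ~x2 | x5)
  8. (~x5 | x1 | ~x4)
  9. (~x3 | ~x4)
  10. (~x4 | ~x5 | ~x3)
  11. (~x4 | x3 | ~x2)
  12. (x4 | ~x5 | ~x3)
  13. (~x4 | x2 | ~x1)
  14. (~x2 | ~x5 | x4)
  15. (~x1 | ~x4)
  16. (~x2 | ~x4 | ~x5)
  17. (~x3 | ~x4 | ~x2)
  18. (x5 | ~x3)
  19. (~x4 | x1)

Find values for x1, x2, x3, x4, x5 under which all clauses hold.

x1 = 1, x2 = 0, x3 = 0, x4 = 0, x5 = 0

Check each clause:
  1. (~x1 | ~x5) — ~x5 is true.
  2. (~x5 | ~x1 | x2) — ~x5 is true.
  3. (x1) — x1 is true.
  4. (~x5 | ~x2 | ~x1) — ~x5 is true.
  5. (~x1 | ~x2 | ~x3) — ~x3 is true.
  6. (~x2 | x4) — ~x2 is true.
  7. (~x4 | x5 | ~x2) — ~x4 is true.
  8. (x1 | ~x4 | ~x5) — x1 is true.
  9. (~x4 | ~x3) — ~x4 is true.
  10. (~x5 | ~x4 | ~x3) — ~x5 is true.
  11. (x3 | ~x4 | ~x2) — ~x4 is true.
  12. (x4 | ~x3 | ~x5) — ~x5 is true.
  13. (~x4 | x2 | ~x1) — ~x4 is true.
  14. (~x5 | x4 | ~x2) — ~x5 is true.
  15. (~x4 | ~x1) — ~x4 is true.
  16. (~x2 | ~x5 | ~x4) — ~x5 is true.
  17. (~x3 | ~x2 | ~x4) — ~x4 is true.
  18. (x5 | ~x3) — ~x3 is true.
  19. (~x4 | x1) — x1 is true.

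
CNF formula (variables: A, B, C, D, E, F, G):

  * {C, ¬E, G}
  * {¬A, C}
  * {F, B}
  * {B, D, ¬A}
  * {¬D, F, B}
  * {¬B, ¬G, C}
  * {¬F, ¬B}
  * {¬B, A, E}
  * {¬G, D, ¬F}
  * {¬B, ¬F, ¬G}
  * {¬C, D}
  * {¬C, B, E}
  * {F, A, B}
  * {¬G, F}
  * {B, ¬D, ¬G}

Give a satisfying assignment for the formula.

A=F, B=F, C=T, D=T, E=T, F=T, G=F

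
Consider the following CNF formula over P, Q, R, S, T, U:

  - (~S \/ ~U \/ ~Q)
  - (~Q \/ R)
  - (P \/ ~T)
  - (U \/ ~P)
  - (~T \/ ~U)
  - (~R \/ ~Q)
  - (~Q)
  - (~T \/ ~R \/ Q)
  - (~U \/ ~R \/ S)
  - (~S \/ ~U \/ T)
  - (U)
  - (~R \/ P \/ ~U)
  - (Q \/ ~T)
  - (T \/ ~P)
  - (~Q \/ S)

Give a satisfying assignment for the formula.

P = F, Q = F, R = F, S = F, T = F, U = T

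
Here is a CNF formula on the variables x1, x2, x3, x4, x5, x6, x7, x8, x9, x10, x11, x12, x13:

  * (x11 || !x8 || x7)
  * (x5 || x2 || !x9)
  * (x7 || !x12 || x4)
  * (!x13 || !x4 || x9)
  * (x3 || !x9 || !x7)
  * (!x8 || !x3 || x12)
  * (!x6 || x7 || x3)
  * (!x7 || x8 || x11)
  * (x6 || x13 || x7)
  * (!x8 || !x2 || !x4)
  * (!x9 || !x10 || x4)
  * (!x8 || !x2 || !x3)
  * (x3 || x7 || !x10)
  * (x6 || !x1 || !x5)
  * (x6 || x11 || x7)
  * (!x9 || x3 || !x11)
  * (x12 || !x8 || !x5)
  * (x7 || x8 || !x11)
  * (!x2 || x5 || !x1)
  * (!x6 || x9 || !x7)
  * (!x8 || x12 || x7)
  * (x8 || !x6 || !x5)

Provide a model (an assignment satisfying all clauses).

x1=False, x2=True, x3=False, x4=False, x5=False, x6=False, x7=True, x8=True, x9=False, x10=True, x11=True, x12=True, x13=True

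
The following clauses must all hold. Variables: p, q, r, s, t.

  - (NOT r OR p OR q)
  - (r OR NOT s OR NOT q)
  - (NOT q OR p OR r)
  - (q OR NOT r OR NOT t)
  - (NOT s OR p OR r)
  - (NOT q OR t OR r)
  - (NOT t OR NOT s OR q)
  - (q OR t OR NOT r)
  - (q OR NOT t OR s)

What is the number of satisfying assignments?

12

Split on q, then r.
  q=1, r=1: p, s, t free → 2^3 = 8.
  q=1, r=0: remaining (p,s,t) ∈ {(1,0,1)} — 1.
  q=0, r=1: a clause becomes empty — 0.
  q=0, r=0: remaining (p,s,t) ∈ {(0,0,0); (1,0,0); (1,1,0)} — 3.
Total: 8 + 1 + 0 + 3 = 12.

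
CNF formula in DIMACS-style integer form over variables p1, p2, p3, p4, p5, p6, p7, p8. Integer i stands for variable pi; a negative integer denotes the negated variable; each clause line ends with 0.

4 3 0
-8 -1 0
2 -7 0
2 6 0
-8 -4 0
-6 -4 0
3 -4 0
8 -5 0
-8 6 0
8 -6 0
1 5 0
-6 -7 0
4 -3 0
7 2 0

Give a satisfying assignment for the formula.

p1=1, p2=1, p3=1, p4=1, p5=0, p6=0, p7=0, p8=0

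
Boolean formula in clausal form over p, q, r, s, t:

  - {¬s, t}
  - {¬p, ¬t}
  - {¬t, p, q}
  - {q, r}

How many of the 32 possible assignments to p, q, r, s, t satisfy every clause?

Case analysis on t and p:
  t=T, p=T: a clause becomes empty — 0.
  t=T, p=F: remaining (q,r,s) ∈ {(T,F,F); (T,F,T); (T,T,F); (T,T,T)} — 4.
  t=F, p=T: remaining (q,r,s) ∈ {(F,T,F); (T,F,F); (T,T,F)} — 3.
  t=F, p=F: remaining (q,r,s) ∈ {(F,T,F); (T,F,F); (T,T,F)} — 3.
Total: 0 + 4 + 3 + 3 = 10.

10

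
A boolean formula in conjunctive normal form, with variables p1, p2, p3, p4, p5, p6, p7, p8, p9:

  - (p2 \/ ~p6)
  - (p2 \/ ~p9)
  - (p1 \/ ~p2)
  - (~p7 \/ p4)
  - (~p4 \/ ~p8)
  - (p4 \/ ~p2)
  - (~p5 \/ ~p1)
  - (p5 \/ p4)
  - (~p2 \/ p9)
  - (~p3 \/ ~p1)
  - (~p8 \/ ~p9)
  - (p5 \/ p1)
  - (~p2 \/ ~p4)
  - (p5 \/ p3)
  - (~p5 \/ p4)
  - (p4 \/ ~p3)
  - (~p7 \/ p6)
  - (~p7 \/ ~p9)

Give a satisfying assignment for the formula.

p1=False, p2=False, p3=False, p4=True, p5=True, p6=False, p7=False, p8=False, p9=False

Check each clause:
  1. (p2 \/ ~p6) — ~p6 is true.
  2. (~p9 \/ p2) — ~p9 is true.
  3. (~p2 \/ p1) — ~p2 is true.
  4. (p4 \/ ~p7) — ~p7 is true.
  5. (~p8 \/ ~p4) — ~p8 is true.
  6. (p4 \/ ~p2) — p4 is true.
  7. (~p1 \/ ~p5) — ~p1 is true.
  8. (p4 \/ p5) — p4 is true.
  9. (p9 \/ ~p2) — ~p2 is true.
  10. (~p1 \/ ~p3) — ~p3 is true.
  11. (~p8 \/ ~p9) — ~p8 is true.
  12. (p1 \/ p5) — p5 is true.
  13. (~p4 \/ ~p2) — ~p2 is true.
  14. (p5 \/ p3) — p5 is true.
  15. (~p5 \/ p4) — p4 is true.
  16. (p4 \/ ~p3) — p4 is true.
  17. (p6 \/ ~p7) — ~p7 is true.
  18. (~p9 \/ ~p7) — ~p7 is true.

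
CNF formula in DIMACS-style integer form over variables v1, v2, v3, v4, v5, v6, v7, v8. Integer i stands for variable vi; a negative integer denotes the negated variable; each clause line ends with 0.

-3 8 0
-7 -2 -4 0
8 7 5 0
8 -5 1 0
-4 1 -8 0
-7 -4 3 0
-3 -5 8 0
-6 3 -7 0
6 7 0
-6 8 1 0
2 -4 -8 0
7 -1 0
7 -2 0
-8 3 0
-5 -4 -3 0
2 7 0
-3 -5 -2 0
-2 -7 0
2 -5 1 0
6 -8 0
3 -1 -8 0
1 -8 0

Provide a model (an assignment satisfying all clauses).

v1=True  v2=False  v3=False  v4=False  v5=True  v6=False  v7=True  v8=False

v4 occurs only negated in the remaining clauses — set v4 = False.
Try v1 = True.
  then v7 is forced to True.
  then v2 is forced to False.
Try v3 = False.
  then v6 is forced to False.
  then v8 is forced to False.
v5 is now unconstrained; take v5 = True.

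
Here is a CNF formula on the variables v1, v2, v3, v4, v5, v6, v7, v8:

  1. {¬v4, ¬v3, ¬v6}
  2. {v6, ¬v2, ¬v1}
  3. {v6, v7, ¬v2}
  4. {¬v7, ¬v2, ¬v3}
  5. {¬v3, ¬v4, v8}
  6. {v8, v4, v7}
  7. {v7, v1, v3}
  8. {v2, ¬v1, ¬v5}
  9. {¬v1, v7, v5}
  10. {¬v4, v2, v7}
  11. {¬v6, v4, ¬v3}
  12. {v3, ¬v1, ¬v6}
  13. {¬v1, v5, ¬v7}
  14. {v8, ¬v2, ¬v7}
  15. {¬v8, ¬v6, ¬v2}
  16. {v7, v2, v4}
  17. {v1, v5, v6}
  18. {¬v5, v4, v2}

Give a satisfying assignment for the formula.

v1=F  v2=F  v3=F  v4=F  v5=F  v6=T  v7=T  v8=T

Branch on v1: take v1 = False.
Branch on v2: take v2 = False.
For the remaining variables, v3 = False, v4 = False, v5 = False, v6 = True, v7 = True, v8 = True works.
Every clause has at least one true literal under this assignment.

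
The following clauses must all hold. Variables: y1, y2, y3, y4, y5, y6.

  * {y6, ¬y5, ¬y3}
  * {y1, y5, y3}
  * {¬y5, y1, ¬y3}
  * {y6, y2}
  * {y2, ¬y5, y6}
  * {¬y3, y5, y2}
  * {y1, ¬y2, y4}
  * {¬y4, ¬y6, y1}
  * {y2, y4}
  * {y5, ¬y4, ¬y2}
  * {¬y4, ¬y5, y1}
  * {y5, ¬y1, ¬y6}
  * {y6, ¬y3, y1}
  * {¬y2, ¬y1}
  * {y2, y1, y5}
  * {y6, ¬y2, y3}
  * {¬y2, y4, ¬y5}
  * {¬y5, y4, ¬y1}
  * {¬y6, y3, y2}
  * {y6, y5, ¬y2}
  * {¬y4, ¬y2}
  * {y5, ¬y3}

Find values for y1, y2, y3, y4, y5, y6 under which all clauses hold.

y1 = True, y2 = False, y3 = True, y4 = True, y5 = True, y6 = True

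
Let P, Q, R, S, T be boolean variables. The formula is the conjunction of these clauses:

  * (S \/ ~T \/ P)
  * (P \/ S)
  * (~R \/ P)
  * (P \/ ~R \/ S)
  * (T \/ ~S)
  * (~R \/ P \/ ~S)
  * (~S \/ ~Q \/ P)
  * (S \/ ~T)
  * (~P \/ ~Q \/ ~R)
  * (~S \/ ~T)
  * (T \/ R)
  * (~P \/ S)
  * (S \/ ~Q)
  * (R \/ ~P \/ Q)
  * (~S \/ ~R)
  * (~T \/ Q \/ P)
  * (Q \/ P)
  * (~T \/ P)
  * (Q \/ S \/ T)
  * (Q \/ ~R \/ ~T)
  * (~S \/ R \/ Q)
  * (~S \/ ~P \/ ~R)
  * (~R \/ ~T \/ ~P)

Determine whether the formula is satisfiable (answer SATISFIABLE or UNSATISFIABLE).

P = True:
  propagation gives S=True, T=True; an empty clause results — contradiction.
P = False:
  propagation gives S=True, R=False, T=True; an empty clause results — contradiction.
Every branch closes, so no satisfying assignment exists.

UNSATISFIABLE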